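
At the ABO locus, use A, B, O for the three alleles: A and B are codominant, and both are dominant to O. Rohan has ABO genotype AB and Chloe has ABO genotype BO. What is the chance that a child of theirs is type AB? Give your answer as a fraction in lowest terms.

ABO cross AB × BO → offspring phenotypes: 1/4 A, 1/2 B, 1/4 AB.
So P(type AB) = 1/4.

1/4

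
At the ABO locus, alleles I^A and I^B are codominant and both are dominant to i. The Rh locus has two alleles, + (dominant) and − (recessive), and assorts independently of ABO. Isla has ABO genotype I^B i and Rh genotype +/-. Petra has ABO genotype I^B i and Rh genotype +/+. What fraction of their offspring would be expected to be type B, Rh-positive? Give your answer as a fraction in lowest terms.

ABO cross I^B i × I^B i → offspring phenotypes: 1/4 O, 3/4 B.
Rh cross +/- × +/+ → 1 Rh+.
Independent loci: P(type B, Rh-positive) = 3/4 × 1 = 3/4.

3/4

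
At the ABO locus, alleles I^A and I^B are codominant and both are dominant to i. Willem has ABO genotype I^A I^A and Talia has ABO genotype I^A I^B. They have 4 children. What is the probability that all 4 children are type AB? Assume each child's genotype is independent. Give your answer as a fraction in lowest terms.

ABO cross I^A I^A × I^A I^B → 1/2 A, 1/2 AB.
So P(type AB) = 1/2 per child.
All 4 independent: (1/2)^4 = 1/16.

1/16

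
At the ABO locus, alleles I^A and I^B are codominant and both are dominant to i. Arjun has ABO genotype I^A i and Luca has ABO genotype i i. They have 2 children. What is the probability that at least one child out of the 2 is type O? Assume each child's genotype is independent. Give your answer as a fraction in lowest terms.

3/4

ABO cross I^A i × i i → 1/2 O, 1/2 A.
So P(type O) = 1/2 per child.
P(none) = (1/2)^2 = 1/4; P(at least one) = 1 − 1/4 = 3/4.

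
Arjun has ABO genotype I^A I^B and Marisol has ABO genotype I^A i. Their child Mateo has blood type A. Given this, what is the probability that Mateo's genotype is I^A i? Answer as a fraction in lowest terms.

Cross I^A I^B × I^A i → 1/4 I^A I^A, 1/4 I^A I^B, 1/4 I^A i, 1/4 I^B i.
Type-A genotypes among offspring: I^A I^A (1/4), I^A i (1/4); total 1/2.
P(I^A i | type A) = (1/4) / (1/2) = 1/2.

1/2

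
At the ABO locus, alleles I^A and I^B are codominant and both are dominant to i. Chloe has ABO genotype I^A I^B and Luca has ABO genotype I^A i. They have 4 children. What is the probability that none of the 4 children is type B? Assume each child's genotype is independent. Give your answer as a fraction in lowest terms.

81/256

ABO cross I^A I^B × I^A i → 1/2 A, 1/4 B, 1/4 AB.
So P(type B) = 1/4 per child.
P(not type B) = 3/4 for one child; (3/4)^4 = 81/256.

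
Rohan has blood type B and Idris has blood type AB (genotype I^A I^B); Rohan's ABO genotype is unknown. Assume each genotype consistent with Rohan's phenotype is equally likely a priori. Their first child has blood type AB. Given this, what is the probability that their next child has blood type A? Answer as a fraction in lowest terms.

1/12

Possible genotypes: Rohan ∈ {I^B I^B, I^B i}; Idris ∈ {I^A I^B}.
Weight each parental genotype pair by prior × P(type-AB child):
  I^B I^B × I^A I^B: posterior weight 2/3; P(next child type A) = 0.
  I^B i × I^A I^B: posterior weight 1/3; P(next child type A) = 1/4.
Weighted sum = 1/12.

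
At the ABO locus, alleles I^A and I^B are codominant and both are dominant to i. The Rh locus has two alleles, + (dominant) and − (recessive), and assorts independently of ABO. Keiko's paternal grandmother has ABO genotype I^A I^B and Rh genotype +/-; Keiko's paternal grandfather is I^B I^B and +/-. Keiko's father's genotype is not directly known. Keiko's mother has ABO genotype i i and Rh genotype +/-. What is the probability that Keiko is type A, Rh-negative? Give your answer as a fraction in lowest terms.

Keiko's father's ABO genotype from I^A I^B × I^B I^B: 1/2 I^A I^B, 1/2 I^B I^B.
Crossing each possibility with the mother i i and summing P(type A): 1/2·1/2 + 1/2·0 = 1/4.
Similarly for Rh via the father's Rh distribution: P(Rh-) = 1/4.
Independent loci: 1/4 × 1/4 = 1/16.

1/16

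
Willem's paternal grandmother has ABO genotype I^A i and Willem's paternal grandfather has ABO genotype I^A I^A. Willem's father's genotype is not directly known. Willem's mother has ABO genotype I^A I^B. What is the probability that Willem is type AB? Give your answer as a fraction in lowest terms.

3/8

Willem's father's ABO genotype from I^A i × I^A I^A: 1/2 I^A I^A, 1/2 I^A i.
Crossing each possibility with the mother I^A I^B and summing P(type AB): 1/2·1/2 + 1/2·1/4 = 3/8.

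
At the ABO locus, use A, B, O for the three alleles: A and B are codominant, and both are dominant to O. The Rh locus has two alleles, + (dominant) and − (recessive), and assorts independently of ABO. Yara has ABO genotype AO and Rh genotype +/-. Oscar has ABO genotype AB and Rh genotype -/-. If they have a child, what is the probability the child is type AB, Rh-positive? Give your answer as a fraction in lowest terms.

1/8

ABO cross AO × AB → offspring phenotypes: 1/2 A, 1/4 B, 1/4 AB.
Rh cross +/- × -/- → 1/2 Rh+, 1/2 Rh-.
Independent loci: P(type AB, Rh-positive) = 1/4 × 1/2 = 1/8.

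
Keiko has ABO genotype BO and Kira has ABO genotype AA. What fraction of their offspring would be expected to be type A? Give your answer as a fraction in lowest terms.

ABO cross BO × AA → offspring phenotypes: 1/2 A, 1/2 AB.
So P(type A) = 1/2.

1/2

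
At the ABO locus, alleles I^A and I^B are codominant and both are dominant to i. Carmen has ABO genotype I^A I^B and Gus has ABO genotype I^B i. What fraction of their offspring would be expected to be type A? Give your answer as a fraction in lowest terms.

ABO cross I^A I^B × I^B i → offspring phenotypes: 1/4 A, 1/2 B, 1/4 AB.
So P(type A) = 1/4.

1/4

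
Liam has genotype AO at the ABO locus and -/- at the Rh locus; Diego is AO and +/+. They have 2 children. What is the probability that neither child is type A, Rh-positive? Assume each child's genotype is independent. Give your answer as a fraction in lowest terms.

1/16

ABO cross AO × AO → 1/4 O, 3/4 A.
Rh cross -/- × +/+ → 1 Rh+; so P(type A, Rh-positive) = 3/4 × 1 = 3/4 per child.
P(not type A, Rh-positive) = 1/4 for one child; (1/4)^2 = 1/16.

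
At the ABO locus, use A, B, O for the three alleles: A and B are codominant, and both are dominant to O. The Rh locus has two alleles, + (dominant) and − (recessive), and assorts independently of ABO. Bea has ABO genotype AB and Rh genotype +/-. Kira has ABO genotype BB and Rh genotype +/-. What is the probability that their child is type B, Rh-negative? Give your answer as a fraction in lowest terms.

ABO cross AB × BB → offspring phenotypes: 1/2 B, 1/2 AB.
Rh cross +/- × +/- → 3/4 Rh+, 1/4 Rh-.
Independent loci: P(type B, Rh-negative) = 1/2 × 1/4 = 1/8.

1/8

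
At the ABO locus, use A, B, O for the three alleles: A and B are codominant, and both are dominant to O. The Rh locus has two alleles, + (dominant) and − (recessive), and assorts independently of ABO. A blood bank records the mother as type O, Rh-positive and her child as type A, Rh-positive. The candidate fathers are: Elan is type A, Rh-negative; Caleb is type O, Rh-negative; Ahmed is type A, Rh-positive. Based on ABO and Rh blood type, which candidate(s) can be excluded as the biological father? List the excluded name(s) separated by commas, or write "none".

A candidate is excluded only if no genotype consistent with his phenotype could produce a type A, Rh-positive child with a type O, Rh-positive mother.
Caleb (type O, Rh-): no genotype consistent with that phenotype can produce a type-A Rh+ child with a type-O mother.

Caleb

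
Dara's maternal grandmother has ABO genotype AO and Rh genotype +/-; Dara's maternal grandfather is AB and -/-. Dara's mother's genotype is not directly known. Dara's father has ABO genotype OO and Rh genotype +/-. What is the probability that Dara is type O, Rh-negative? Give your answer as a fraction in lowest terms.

3/32

Dara's mother's ABO genotype from AO × AB: 1/4 AA, 1/4 AB, 1/4 AO, 1/4 BO.
Crossing each possibility with the father OO and summing P(type O): 1/4·0 + 1/4·0 + 1/4·1/2 + 1/4·1/2 = 1/4.
Similarly for Rh via the mother's Rh distribution: P(Rh-) = 3/8.
Independent loci: 1/4 × 3/8 = 3/32.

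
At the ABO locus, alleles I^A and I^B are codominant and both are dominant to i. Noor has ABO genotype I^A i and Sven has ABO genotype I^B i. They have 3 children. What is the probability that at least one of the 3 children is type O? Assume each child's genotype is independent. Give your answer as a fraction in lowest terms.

37/64

ABO cross I^A i × I^B i → 1/4 O, 1/4 A, 1/4 B, 1/4 AB.
So P(type O) = 1/4 per child.
P(none) = (3/4)^3 = 27/64; P(at least one) = 1 − 27/64 = 37/64.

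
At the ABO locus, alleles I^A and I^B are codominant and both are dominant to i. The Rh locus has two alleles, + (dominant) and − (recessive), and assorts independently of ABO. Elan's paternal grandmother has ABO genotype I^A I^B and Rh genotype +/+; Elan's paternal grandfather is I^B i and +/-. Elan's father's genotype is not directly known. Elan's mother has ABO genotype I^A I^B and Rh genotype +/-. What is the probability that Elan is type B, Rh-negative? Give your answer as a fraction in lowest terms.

3/64

Elan's father's ABO genotype from I^A I^B × I^B i: 1/4 I^A I^B, 1/4 I^A i, 1/4 I^B I^B, 1/4 I^B i.
Crossing each possibility with the mother I^A I^B and summing P(type B): 1/4·1/4 + 1/4·1/4 + 1/4·1/2 + 1/4·1/2 = 3/8.
Similarly for Rh via the father's Rh distribution: P(Rh-) = 1/8.
Independent loci: 3/8 × 1/8 = 3/64.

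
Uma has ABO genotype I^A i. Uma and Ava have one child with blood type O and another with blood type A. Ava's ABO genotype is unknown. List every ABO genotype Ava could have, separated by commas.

For each candidate genotype of Ava, check whether crossing it with I^A i can produce every observed child phenotype.
  I^A I^A → possible child types {A} ✗
  I^A I^B → possible child types {A, B, AB} ✗
  I^A i → possible child types {O, A} ✓
  I^B I^B → possible child types {B, AB} ✗
  I^B i → possible child types {O, A, B, AB} ✓
  i i → possible child types {O, A} ✓

I^A i, I^B i, i i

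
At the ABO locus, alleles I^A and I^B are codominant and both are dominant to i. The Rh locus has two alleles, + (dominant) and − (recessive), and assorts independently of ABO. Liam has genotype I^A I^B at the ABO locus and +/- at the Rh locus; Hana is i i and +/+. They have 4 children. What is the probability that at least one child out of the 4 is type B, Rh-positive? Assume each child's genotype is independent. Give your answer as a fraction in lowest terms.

15/16

ABO cross I^A I^B × i i → 1/2 A, 1/2 B.
Rh cross +/- × +/+ → 1 Rh+; so P(type B, Rh-positive) = 1/2 × 1 = 1/2 per child.
P(none) = (1/2)^4 = 1/16; P(at least one) = 1 − 1/16 = 15/16.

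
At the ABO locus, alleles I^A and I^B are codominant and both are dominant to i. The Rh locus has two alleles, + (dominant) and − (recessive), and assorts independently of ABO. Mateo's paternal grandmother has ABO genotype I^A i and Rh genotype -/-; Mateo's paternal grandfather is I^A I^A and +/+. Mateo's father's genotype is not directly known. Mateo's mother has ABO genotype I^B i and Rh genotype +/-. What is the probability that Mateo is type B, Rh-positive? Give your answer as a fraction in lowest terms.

Mateo's father's ABO genotype from I^A i × I^A I^A: 1/2 I^A I^A, 1/2 I^A i.
Crossing each possibility with the mother I^B i and summing P(type B): 1/2·0 + 1/2·1/4 = 1/8.
Similarly for Rh via the father's Rh distribution: P(Rh+) = 3/4.
Independent loci: 1/8 × 3/4 = 3/32.

3/32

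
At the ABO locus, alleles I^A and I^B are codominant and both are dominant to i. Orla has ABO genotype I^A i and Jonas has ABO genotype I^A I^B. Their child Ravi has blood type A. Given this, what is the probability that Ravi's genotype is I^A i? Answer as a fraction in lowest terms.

1/2

Cross I^A i × I^A I^B → 1/4 I^A I^A, 1/4 I^A I^B, 1/4 I^A i, 1/4 I^B i.
Type-A genotypes among offspring: I^A I^A (1/4), I^A i (1/4); total 1/2.
P(I^A i | type A) = (1/4) / (1/2) = 1/2.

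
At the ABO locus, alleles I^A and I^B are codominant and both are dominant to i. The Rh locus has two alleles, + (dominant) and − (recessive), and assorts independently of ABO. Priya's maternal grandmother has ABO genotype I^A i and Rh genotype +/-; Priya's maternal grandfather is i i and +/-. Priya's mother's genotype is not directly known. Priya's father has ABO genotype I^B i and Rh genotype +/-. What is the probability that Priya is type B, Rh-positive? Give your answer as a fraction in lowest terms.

Priya's mother's ABO genotype from I^A i × i i: 1/2 I^A i, 1/2 i i.
Crossing each possibility with the father I^B i and summing P(type B): 1/2·1/4 + 1/2·1/2 = 3/8.
Similarly for Rh via the mother's Rh distribution: P(Rh+) = 3/4.
Independent loci: 3/8 × 3/4 = 9/32.

9/32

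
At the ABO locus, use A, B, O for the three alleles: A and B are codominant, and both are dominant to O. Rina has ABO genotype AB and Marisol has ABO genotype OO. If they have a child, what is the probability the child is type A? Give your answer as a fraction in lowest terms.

1/2

ABO cross AB × OO → offspring phenotypes: 1/2 A, 1/2 B.
So P(type A) = 1/2.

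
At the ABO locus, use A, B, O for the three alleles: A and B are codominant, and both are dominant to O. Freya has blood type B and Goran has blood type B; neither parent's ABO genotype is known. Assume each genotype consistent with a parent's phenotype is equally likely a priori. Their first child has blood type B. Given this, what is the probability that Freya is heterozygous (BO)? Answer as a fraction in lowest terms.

Possible genotypes: Freya ∈ {BB, BO}; Goran ∈ {BB, BO}.
Weight each parental genotype pair by prior × P(type-B child):
  BB × BB: posterior weight 4/15.
  BB × BO: posterior weight 4/15.
  BO × BB: posterior weight 4/15.
  BO × BO: posterior weight 1/5.
Sum the posterior weight over pairs where Freya is BO: 7/15.

7/15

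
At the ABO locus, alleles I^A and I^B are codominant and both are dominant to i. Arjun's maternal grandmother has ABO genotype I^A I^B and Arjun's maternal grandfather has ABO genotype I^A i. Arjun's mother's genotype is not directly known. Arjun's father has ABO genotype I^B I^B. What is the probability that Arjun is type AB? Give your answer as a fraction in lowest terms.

Arjun's mother's ABO genotype from I^A I^B × I^A i: 1/4 I^A I^A, 1/4 I^A I^B, 1/4 I^A i, 1/4 I^B i.
Crossing each possibility with the father I^B I^B and summing P(type AB): 1/4·1 + 1/4·1/2 + 1/4·1/2 + 1/4·0 = 1/2.

1/2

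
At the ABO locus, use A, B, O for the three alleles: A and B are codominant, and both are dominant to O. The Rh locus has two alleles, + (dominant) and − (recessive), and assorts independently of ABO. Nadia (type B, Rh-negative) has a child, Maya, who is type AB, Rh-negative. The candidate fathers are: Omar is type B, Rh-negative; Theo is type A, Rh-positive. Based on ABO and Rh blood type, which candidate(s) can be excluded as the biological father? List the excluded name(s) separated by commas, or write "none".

Omar

A candidate is excluded only if no genotype consistent with his phenotype could produce a type AB, Rh-negative child with a type B, Rh-negative mother.
Omar (type B, Rh-): no genotype consistent with that phenotype can produce a type-AB Rh- child with a type-B mother.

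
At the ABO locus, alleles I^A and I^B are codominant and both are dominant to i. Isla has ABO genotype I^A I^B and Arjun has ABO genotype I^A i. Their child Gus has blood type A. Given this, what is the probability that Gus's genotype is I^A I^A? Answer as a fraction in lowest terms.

Cross I^A I^B × I^A i → 1/4 I^A I^A, 1/4 I^A I^B, 1/4 I^A i, 1/4 I^B i.
Type-A genotypes among offspring: I^A I^A (1/4), I^A i (1/4); total 1/2.
P(I^A I^A | type A) = (1/4) / (1/2) = 1/2.

1/2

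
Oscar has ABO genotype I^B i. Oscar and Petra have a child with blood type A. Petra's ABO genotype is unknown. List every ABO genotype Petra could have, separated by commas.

I^A I^A, I^A I^B, I^A i

For each candidate genotype of Petra, check whether crossing it with I^B i can produce every observed child phenotype.
  I^A I^A → possible child types {A, AB} ✓
  I^A I^B → possible child types {A, B, AB} ✓
  I^A i → possible child types {O, A, B, AB} ✓
  I^B I^B → possible child types {B} ✗
  I^B i → possible child types {O, B} ✗
  i i → possible child types {O, B} ✗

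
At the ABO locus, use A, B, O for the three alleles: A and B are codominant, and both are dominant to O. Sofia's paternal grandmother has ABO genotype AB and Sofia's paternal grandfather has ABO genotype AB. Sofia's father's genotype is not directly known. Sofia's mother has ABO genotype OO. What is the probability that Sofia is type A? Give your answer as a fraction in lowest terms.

1/2

Sofia's father's ABO genotype from AB × AB: 1/4 AA, 1/2 AB, 1/4 BB.
Crossing each possibility with the mother OO and summing P(type A): 1/4·1 + 1/2·1/2 + 1/4·0 = 1/2.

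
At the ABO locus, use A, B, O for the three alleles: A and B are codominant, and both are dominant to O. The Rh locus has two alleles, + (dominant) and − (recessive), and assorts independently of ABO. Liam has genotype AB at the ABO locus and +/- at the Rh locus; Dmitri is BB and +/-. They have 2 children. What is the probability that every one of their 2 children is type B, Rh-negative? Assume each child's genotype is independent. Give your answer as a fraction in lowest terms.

ABO cross AB × BB → 1/2 B, 1/2 AB.
Rh cross +/- × +/- → 3/4 Rh+, 1/4 Rh-; so P(type B, Rh-negative) = 1/2 × 1/4 = 1/8 per child.
All 2 independent: (1/8)^2 = 1/64.

1/64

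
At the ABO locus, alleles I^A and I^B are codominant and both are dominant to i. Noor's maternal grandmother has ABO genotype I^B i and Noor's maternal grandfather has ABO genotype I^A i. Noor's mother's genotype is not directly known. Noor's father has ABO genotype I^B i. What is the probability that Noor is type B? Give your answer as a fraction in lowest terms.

1/2

Noor's mother's ABO genotype from I^B i × I^A i: 1/4 I^A I^B, 1/4 I^A i, 1/4 I^B i, 1/4 i i.
Crossing each possibility with the father I^B i and summing P(type B): 1/4·1/2 + 1/4·1/4 + 1/4·3/4 + 1/4·1/2 = 1/2.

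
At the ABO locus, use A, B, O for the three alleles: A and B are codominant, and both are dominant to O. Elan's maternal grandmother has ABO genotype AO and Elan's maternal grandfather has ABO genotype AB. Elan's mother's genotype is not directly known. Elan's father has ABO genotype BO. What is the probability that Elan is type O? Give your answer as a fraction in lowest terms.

1/8

Elan's mother's ABO genotype from AO × AB: 1/4 AA, 1/4 AB, 1/4 AO, 1/4 BO.
Crossing each possibility with the father BO and summing P(type O): 1/4·0 + 1/4·0 + 1/4·1/4 + 1/4·1/4 = 1/8.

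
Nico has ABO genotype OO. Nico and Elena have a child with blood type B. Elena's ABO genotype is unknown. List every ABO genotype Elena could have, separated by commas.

For each candidate genotype of Elena, check whether crossing it with OO can produce every observed child phenotype.
  AA → possible child types {A} ✗
  AB → possible child types {A, B} ✓
  AO → possible child types {O, A} ✗
  BB → possible child types {B} ✓
  BO → possible child types {O, B} ✓
  OO → possible child types {O} ✗

AB, BB, BO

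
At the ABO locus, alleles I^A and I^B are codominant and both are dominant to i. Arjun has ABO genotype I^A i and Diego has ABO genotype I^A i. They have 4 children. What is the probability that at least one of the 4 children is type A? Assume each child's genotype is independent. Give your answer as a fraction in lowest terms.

ABO cross I^A i × I^A i → 1/4 O, 3/4 A.
So P(type A) = 3/4 per child.
P(none) = (1/4)^4 = 1/256; P(at least one) = 1 − 1/256 = 255/256.

255/256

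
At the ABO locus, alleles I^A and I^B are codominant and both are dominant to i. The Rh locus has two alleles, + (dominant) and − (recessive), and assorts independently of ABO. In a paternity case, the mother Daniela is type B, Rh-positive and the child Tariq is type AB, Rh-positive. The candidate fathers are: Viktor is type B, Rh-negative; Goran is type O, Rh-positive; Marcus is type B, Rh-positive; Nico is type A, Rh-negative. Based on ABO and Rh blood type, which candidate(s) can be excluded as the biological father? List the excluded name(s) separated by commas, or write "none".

Viktor, Goran, Marcus

A candidate is excluded only if no genotype consistent with his phenotype could produce a type AB, Rh-positive child with a type B, Rh-positive mother.
Viktor (type B, Rh-): no genotype consistent with that phenotype can produce a type-AB Rh+ child with a type-B mother.
Goran (type O, Rh+): no genotype consistent with that phenotype can produce a type-AB Rh+ child with a type-B mother.
Marcus (type B, Rh+): no genotype consistent with that phenotype can produce a type-AB Rh+ child with a type-B mother.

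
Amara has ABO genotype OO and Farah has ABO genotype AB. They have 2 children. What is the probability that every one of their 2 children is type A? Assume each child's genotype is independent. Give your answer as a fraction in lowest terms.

1/4

ABO cross OO × AB → 1/2 A, 1/2 B.
So P(type A) = 1/2 per child.
All 2 independent: (1/2)^2 = 1/4.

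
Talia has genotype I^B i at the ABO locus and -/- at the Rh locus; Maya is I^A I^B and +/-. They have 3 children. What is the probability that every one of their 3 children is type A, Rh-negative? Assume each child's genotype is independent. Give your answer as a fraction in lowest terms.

ABO cross I^B i × I^A I^B → 1/4 A, 1/2 B, 1/4 AB.
Rh cross -/- × +/- → 1/2 Rh+, 1/2 Rh-; so P(type A, Rh-negative) = 1/4 × 1/2 = 1/8 per child.
All 3 independent: (1/8)^3 = 1/512.

1/512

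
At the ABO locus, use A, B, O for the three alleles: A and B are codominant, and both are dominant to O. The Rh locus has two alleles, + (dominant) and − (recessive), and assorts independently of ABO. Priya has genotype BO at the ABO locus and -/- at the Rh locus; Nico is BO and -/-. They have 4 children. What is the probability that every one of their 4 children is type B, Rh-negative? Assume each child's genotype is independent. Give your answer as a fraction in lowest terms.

81/256

ABO cross BO × BO → 1/4 O, 3/4 B.
Rh cross -/- × -/- → 1 Rh-; so P(type B, Rh-negative) = 3/4 × 1 = 3/4 per child.
All 4 independent: (3/4)^4 = 81/256.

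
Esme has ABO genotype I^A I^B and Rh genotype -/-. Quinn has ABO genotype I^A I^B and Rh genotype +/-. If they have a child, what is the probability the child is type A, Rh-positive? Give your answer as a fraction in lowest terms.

1/8

ABO cross I^A I^B × I^A I^B → offspring phenotypes: 1/4 A, 1/4 B, 1/2 AB.
Rh cross -/- × +/- → 1/2 Rh+, 1/2 Rh-.
Independent loci: P(type A, Rh-positive) = 1/4 × 1/2 = 1/8.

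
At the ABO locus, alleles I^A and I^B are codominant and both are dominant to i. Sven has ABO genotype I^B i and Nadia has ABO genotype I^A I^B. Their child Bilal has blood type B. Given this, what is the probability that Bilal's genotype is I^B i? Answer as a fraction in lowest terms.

Cross I^B i × I^A I^B → 1/4 I^A I^B, 1/4 I^A i, 1/4 I^B I^B, 1/4 I^B i.
Type-B genotypes among offspring: I^B I^B (1/4), I^B i (1/4); total 1/2.
P(I^B i | type B) = (1/4) / (1/2) = 1/2.

1/2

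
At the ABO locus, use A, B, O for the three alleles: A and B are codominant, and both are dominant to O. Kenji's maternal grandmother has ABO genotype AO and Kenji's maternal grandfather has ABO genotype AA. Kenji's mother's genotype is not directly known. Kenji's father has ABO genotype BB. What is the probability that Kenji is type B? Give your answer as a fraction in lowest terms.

1/4

Kenji's mother's ABO genotype from AO × AA: 1/2 AA, 1/2 AO.
Crossing each possibility with the father BB and summing P(type B): 1/2·0 + 1/2·1/2 = 1/4.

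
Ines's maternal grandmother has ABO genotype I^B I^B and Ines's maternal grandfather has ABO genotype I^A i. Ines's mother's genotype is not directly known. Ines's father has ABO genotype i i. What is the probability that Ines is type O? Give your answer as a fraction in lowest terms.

1/4

Ines's mother's ABO genotype from I^B I^B × I^A i: 1/2 I^A I^B, 1/2 I^B i.
Crossing each possibility with the father i i and summing P(type O): 1/2·0 + 1/2·1/2 = 1/4.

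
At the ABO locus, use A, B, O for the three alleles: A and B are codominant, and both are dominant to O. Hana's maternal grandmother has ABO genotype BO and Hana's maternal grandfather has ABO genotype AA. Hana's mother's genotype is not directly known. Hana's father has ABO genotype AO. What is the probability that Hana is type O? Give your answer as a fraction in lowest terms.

Hana's mother's ABO genotype from BO × AA: 1/2 AB, 1/2 AO.
Crossing each possibility with the father AO and summing P(type O): 1/2·0 + 1/2·1/4 = 1/8.

1/8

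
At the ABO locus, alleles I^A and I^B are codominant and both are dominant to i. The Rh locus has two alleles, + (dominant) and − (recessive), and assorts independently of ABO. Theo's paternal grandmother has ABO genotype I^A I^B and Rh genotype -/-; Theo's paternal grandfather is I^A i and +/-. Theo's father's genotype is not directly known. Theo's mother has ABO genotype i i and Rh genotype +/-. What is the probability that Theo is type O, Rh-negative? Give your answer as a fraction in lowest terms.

Theo's father's ABO genotype from I^A I^B × I^A i: 1/4 I^A I^A, 1/4 I^A I^B, 1/4 I^A i, 1/4 I^B i.
Crossing each possibility with the mother i i and summing P(type O): 1/4·0 + 1/4·0 + 1/4·1/2 + 1/4·1/2 = 1/4.
Similarly for Rh via the father's Rh distribution: P(Rh-) = 3/8.
Independent loci: 1/4 × 3/8 = 3/32.

3/32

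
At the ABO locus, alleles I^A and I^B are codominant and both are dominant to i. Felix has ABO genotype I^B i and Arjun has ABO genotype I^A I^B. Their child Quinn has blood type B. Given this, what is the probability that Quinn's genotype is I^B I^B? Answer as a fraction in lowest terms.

1/2

Cross I^B i × I^A I^B → 1/4 I^A I^B, 1/4 I^A i, 1/4 I^B I^B, 1/4 I^B i.
Type-B genotypes among offspring: I^B I^B (1/4), I^B i (1/4); total 1/2.
P(I^B I^B | type B) = (1/4) / (1/2) = 1/2.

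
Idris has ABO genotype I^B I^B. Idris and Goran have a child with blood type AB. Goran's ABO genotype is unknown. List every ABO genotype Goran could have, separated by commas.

For each candidate genotype of Goran, check whether crossing it with I^B I^B can produce every observed child phenotype.
  I^A I^A → possible child types {AB} ✓
  I^A I^B → possible child types {B, AB} ✓
  I^A i → possible child types {B, AB} ✓
  I^B I^B → possible child types {B} ✗
  I^B i → possible child types {B} ✗
  i i → possible child types {B} ✗

I^A I^A, I^A I^B, I^A i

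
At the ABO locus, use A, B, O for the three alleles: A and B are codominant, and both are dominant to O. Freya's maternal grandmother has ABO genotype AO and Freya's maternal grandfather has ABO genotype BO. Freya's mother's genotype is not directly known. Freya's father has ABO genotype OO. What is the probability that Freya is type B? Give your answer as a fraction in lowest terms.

Freya's mother's ABO genotype from AO × BO: 1/4 AB, 1/4 AO, 1/4 BO, 1/4 OO.
Crossing each possibility with the father OO and summing P(type B): 1/4·1/2 + 1/4·0 + 1/4·1/2 + 1/4·0 = 1/4.

1/4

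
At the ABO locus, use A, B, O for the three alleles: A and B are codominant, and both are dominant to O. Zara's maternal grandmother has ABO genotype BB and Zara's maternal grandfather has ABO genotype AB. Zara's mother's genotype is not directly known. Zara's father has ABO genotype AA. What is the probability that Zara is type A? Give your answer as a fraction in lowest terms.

Zara's mother's ABO genotype from BB × AB: 1/2 AB, 1/2 BB.
Crossing each possibility with the father AA and summing P(type A): 1/2·1/2 + 1/2·0 = 1/4.

1/4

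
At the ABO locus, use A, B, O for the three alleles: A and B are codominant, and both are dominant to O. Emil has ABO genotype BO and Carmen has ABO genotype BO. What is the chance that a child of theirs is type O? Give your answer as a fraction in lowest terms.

ABO cross BO × BO → offspring phenotypes: 1/4 O, 3/4 B.
So P(type O) = 1/4.

1/4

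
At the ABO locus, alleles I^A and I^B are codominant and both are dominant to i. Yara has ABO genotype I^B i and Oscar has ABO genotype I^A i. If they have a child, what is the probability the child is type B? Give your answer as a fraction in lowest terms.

ABO cross I^B i × I^A i → offspring phenotypes: 1/4 O, 1/4 A, 1/4 B, 1/4 AB.
So P(type B) = 1/4.

1/4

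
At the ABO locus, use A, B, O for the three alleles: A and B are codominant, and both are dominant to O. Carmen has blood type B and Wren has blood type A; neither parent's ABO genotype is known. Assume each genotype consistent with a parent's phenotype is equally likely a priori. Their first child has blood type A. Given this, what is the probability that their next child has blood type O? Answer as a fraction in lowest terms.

1/12

Possible genotypes: Carmen ∈ {BB, BO}; Wren ∈ {AA, AO}.
Weight each parental genotype pair by prior × P(type-A child):
  BO × AA: posterior weight 2/3; P(next child type O) = 0.
  BO × AO: posterior weight 1/3; P(next child type O) = 1/4.
Weighted sum = 1/12.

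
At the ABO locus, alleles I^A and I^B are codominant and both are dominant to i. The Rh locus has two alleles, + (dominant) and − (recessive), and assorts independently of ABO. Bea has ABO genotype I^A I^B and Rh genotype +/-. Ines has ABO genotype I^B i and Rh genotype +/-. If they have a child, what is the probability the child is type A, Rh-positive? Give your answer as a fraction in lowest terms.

ABO cross I^A I^B × I^B i → offspring phenotypes: 1/4 A, 1/2 B, 1/4 AB.
Rh cross +/- × +/- → 3/4 Rh+, 1/4 Rh-.
Independent loci: P(type A, Rh-positive) = 1/4 × 3/4 = 3/16.

3/16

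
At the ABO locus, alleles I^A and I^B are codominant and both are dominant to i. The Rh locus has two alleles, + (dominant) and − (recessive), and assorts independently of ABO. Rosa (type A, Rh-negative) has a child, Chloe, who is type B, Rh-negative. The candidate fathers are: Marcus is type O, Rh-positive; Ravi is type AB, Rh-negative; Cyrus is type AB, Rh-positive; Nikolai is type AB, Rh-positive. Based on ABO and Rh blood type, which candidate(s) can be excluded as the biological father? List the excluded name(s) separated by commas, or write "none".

Marcus

A candidate is excluded only if no genotype consistent with his phenotype could produce a type B, Rh-negative child with a type A, Rh-negative mother.
Marcus (type O, Rh+): no genotype consistent with that phenotype can produce a type-B Rh- child with a type-A mother.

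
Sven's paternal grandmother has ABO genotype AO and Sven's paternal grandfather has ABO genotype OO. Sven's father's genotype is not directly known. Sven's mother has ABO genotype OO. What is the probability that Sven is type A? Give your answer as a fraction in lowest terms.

1/4

Sven's father's ABO genotype from AO × OO: 1/2 AO, 1/2 OO.
Crossing each possibility with the mother OO and summing P(type A): 1/2·1/2 + 1/2·0 = 1/4.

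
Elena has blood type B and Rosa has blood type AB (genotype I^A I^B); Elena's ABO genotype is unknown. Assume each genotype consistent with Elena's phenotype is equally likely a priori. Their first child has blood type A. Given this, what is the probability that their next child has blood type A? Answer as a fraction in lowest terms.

1/4

Possible genotypes: Elena ∈ {I^B I^B, I^B i}; Rosa ∈ {I^A I^B}.
Weight each parental genotype pair by prior × P(type-A child):
  I^B i × I^A I^B: posterior weight 1; P(next child type A) = 1/4.
Weighted sum = 1/4.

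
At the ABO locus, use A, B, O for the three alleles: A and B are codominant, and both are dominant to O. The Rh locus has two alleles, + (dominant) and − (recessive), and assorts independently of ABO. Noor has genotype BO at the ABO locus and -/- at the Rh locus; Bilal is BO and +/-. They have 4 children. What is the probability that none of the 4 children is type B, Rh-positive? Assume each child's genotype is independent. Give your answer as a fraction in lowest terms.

625/4096

ABO cross BO × BO → 1/4 O, 3/4 B.
Rh cross -/- × +/- → 1/2 Rh+, 1/2 Rh-; so P(type B, Rh-positive) = 3/4 × 1/2 = 3/8 per child.
P(not type B, Rh-positive) = 5/8 for one child; (5/8)^4 = 625/4096.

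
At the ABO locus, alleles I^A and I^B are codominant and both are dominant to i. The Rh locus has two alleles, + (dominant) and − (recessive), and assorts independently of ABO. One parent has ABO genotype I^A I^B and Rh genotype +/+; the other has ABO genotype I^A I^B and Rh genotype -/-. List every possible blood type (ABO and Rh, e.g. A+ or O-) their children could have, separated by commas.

A+, B+, AB+

Gametes from I^A I^B × I^A I^B give offspring ABO genotypes I^A I^A, I^A I^B, I^B I^B, i.e. phenotypes A, B, AB.
Rh cross +/+ × -/- → phenotypes Rh+.
Combining independently: A+, B+, AB+.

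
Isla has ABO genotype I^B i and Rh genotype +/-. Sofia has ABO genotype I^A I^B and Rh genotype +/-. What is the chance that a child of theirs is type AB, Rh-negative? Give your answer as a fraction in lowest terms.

ABO cross I^B i × I^A I^B → offspring phenotypes: 1/4 A, 1/2 B, 1/4 AB.
Rh cross +/- × +/- → 3/4 Rh+, 1/4 Rh-.
Independent loci: P(type AB, Rh-negative) = 1/4 × 1/4 = 1/16.

1/16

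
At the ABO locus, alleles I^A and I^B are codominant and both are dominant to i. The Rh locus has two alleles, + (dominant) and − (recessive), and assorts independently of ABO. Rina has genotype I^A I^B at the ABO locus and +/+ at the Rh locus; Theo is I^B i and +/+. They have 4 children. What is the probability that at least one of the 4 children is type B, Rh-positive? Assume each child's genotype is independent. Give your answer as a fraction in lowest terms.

15/16

ABO cross I^A I^B × I^B i → 1/4 A, 1/2 B, 1/4 AB.
Rh cross +/+ × +/+ → 1 Rh+; so P(type B, Rh-positive) = 1/2 × 1 = 1/2 per child.
P(none) = (1/2)^4 = 1/16; P(at least one) = 1 − 1/16 = 15/16.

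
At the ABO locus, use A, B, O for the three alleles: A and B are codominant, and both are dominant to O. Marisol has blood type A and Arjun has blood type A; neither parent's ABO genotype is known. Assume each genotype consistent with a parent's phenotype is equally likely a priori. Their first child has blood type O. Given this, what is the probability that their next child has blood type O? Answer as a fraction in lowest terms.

1/4

Possible genotypes: Marisol ∈ {AA, AO}; Arjun ∈ {AA, AO}.
Weight each parental genotype pair by prior × P(type-O child):
  AO × AO: posterior weight 1; P(next child type O) = 1/4.
Weighted sum = 1/4.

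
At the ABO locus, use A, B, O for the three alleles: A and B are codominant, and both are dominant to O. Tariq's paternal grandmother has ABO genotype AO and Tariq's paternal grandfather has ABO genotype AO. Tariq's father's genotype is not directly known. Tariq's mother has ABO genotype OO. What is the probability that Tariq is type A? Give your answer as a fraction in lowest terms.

1/2

Tariq's father's ABO genotype from AO × AO: 1/4 AA, 1/2 AO, 1/4 OO.
Crossing each possibility with the mother OO and summing P(type A): 1/4·1 + 1/2·1/2 + 1/4·0 = 1/2.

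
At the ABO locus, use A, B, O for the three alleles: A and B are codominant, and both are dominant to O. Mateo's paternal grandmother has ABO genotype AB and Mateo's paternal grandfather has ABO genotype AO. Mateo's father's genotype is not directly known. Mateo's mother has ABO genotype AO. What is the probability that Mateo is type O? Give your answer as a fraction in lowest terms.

Mateo's father's ABO genotype from AB × AO: 1/4 AA, 1/4 AB, 1/4 AO, 1/4 BO.
Crossing each possibility with the mother AO and summing P(type O): 1/4·0 + 1/4·0 + 1/4·1/4 + 1/4·1/4 = 1/8.

1/8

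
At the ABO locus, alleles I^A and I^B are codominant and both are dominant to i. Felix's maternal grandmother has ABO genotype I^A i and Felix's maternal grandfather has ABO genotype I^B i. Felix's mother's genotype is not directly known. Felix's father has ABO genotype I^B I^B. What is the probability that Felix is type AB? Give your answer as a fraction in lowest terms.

1/4

Felix's mother's ABO genotype from I^A i × I^B i: 1/4 I^A I^B, 1/4 I^A i, 1/4 I^B i, 1/4 i i.
Crossing each possibility with the father I^B I^B and summing P(type AB): 1/4·1/2 + 1/4·1/2 + 1/4·0 + 1/4·0 = 1/4.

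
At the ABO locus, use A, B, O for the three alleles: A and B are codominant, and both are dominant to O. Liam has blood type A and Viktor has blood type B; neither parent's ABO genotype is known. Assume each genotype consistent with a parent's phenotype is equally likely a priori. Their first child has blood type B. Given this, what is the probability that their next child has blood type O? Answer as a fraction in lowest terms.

Possible genotypes: Liam ∈ {AA, AO}; Viktor ∈ {BB, BO}.
Weight each parental genotype pair by prior × P(type-B child):
  AO × BB: posterior weight 2/3; P(next child type O) = 0.
  AO × BO: posterior weight 1/3; P(next child type O) = 1/4.
Weighted sum = 1/12.

1/12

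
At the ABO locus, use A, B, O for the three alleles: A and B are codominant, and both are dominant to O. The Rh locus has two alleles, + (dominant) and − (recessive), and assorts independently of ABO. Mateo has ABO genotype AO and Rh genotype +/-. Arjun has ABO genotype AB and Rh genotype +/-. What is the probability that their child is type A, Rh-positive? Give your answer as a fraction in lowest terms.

3/8

ABO cross AO × AB → offspring phenotypes: 1/2 A, 1/4 B, 1/4 AB.
Rh cross +/- × +/- → 3/4 Rh+, 1/4 Rh-.
Independent loci: P(type A, Rh-positive) = 1/2 × 3/4 = 3/8.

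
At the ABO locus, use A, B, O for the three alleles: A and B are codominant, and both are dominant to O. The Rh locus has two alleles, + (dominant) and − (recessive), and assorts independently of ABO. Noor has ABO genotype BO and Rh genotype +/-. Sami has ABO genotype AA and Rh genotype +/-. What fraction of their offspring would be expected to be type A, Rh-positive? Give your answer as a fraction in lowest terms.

ABO cross BO × AA → offspring phenotypes: 1/2 A, 1/2 AB.
Rh cross +/- × +/- → 3/4 Rh+, 1/4 Rh-.
Independent loci: P(type A, Rh-positive) = 1/2 × 3/4 = 3/8.

3/8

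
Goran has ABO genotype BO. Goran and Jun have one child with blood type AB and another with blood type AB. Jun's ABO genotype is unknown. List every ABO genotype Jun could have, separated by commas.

AA, AB, AO

For each candidate genotype of Jun, check whether crossing it with BO can produce every observed child phenotype.
  AA → possible child types {A, AB} ✓
  AB → possible child types {A, B, AB} ✓
  AO → possible child types {O, A, B, AB} ✓
  BB → possible child types {B} ✗
  BO → possible child types {O, B} ✗
  OO → possible child types {O, B} ✗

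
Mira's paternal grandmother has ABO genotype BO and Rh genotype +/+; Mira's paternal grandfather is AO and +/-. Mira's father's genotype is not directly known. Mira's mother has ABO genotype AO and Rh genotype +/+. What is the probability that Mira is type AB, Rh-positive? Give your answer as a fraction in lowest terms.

Mira's father's ABO genotype from BO × AO: 1/4 AB, 1/4 AO, 1/4 BO, 1/4 OO.
Crossing each possibility with the mother AO and summing P(type AB): 1/4·1/4 + 1/4·0 + 1/4·1/4 + 1/4·0 = 1/8.
Similarly for Rh via the father's Rh distribution: P(Rh+) = 1.
Independent loci: 1/8 × 1 = 1/8.

1/8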